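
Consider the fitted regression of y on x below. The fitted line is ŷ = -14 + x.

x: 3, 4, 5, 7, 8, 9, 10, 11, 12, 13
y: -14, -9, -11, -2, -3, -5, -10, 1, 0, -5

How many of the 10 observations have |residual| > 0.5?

9

x=3: ŷ = -14 + 3 = -11; e = -14 − (-11) = -3
x=4: ŷ = -14 + 4 = -10; e = -9 − (-10) = 1
x=5: ŷ = -14 + 5 = -9; e = -11 − (-9) = -2
x=7: ŷ = -14 + 7 = -7; e = -2 − (-7) = 5
x=8: ŷ = -14 + 8 = -6; e = -3 − (-6) = 3
x=9: ŷ = -14 + 9 = -5; e = -5 − (-5) = 0
x=10: ŷ = -14 + 10 = -4; e = -10 − (-4) = -6
x=11: ŷ = -14 + 11 = -3; e = 1 − (-3) = 4
x=12: ŷ = -14 + 12 = -2; e = 0 − (-2) = 2
x=13: ŷ = -14 + 13 = -1; e = -5 − (-1) = -4
|e| > 0.5: x=3 (|e|=3), x=4 (|e|=1), x=5 (|e|=2), x=7 (|e|=5), x=8 (|e|=3), x=10 (|e|=6), x=11 (|e|=4), x=12 (|e|=2), x=13 (|e|=4) → 9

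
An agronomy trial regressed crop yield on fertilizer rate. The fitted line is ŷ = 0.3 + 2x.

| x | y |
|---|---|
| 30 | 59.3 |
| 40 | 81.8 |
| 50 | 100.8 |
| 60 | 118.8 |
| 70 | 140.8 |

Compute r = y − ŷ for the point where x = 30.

r = -1

ŷ = 0.3 + 2·30 = 60.3
r = 59.3 − 60.3 = -1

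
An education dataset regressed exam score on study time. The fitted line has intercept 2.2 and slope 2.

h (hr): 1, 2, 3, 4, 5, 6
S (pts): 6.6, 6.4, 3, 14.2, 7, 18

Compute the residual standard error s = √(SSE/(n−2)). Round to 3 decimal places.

s = 4.752

h=1: Ŝ = 2.2 + 2·1 = 4.2; r = 6.6 − 4.2 = 2.4
h=2: Ŝ = 2.2 + 2·2 = 6.2; r = 6.4 − 6.2 = 0.2
h=3: Ŝ = 2.2 + 2·3 = 8.2; r = 3 − 8.2 = -5.2
h=4: Ŝ = 2.2 + 2·4 = 10.2; r = 14.2 − 10.2 = 4
h=5: Ŝ = 2.2 + 2·5 = 12.2; r = 7 − 12.2 = -5.2
h=6: Ŝ = 2.2 + 2·6 = 14.2; r = 18 − 14.2 = 3.8
SSE = 5.76 + 0.04 + 27.04 + 16 + 27.04 + 14.44 = 90.32
s = √(90.32/4) = √22.58 ≈ 4.752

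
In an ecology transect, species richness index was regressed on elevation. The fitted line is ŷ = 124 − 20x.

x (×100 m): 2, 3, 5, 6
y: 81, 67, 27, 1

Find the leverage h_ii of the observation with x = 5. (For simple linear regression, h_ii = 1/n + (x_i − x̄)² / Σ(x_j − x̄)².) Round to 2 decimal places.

h = 0.35

x̄ = (2 + 3 + 5 + 6)/4 = 4
Σ(x − x̄)² = 4 + 1 + 1 + 4 = 10
h = 1/4 + (1)²/10 = 0.25 + 0.1 = 0.35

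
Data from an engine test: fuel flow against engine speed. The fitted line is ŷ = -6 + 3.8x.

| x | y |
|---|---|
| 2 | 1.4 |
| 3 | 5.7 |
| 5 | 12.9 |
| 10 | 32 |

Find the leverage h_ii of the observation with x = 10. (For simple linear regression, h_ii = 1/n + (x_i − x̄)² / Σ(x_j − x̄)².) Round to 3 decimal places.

x̄ = (2 + 3 + 5 + 10)/4 = 5
Σ(x − x̄)² = 9 + 4 + 0 + 25 = 38
h = 1/4 + (5)²/38 = 0.25 + 0.657895 = 0.908

h = 0.908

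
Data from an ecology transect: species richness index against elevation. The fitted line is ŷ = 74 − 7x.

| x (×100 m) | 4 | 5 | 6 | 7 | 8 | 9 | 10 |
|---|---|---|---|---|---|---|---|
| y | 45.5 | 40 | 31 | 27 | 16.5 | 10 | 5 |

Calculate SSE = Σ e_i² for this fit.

x=4: ŷ = 74 − 7·4 = 46; e = 45.5 − 46 = -0.5
x=5: ŷ = 74 − 7·5 = 39; e = 40 − 39 = 1
x=6: ŷ = 74 − 7·6 = 32; e = 31 − 32 = -1
x=7: ŷ = 74 − 7·7 = 25; e = 27 − 25 = 2
x=8: ŷ = 74 − 7·8 = 18; e = 16.5 − 18 = -1.5
x=9: ŷ = 74 − 7·9 = 11; e = 10 − 11 = -1
x=10: ŷ = 74 − 7·10 = 4; e = 5 − 4 = 1
SSE = 0.25 + 1 + 1 + 4 + 2.25 + 1 + 1 = 10.5

SSE = 10.5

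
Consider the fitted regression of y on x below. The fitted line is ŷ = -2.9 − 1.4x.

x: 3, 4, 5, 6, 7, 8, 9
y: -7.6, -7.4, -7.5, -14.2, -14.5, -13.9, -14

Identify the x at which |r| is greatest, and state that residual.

x = 6, r = -2.9

x=3: ŷ = -2.9 − 1.4·3 = -7.1; r = -7.6 − (-7.1) = -0.5
x=4: ŷ = -2.9 − 1.4·4 = -8.5; r = -7.4 − (-8.5) = 1.1
x=5: ŷ = -2.9 − 1.4·5 = -9.9; r = -7.5 − (-9.9) = 2.4
x=6: ŷ = -2.9 − 1.4·6 = -11.3; r = -14.2 − (-11.3) = -2.9
x=7: ŷ = -2.9 − 1.4·7 = -12.7; r = -14.5 − (-12.7) = -1.8
x=8: ŷ = -2.9 − 1.4·8 = -14.1; r = -13.9 − (-14.1) = 0.2
x=9: ŷ = -2.9 − 1.4·9 = -15.5; r = -14 − (-15.5) = 1.5
Largest |r| is 2.9 at x = 6, residual -2.9.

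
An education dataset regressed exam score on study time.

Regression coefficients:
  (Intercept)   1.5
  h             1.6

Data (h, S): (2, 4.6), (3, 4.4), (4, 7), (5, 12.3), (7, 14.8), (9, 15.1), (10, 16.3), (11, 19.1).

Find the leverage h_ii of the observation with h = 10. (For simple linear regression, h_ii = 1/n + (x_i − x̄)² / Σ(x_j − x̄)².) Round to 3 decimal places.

h̄ = (2 + 3 + 4 + 5 + 7 + 9 + 10 + 11)/8 = 6.375
Σ(h − h̄)² = 19.1406 + 11.3906 + 5.64062 + 1.89062 + 0.390625 + 6.89062 + 13.1406 + 21.3906 = 79.875
h = 1/8 + (3.625)²/79.875 = 0.125 + 0.164515 = 0.290

h = 0.290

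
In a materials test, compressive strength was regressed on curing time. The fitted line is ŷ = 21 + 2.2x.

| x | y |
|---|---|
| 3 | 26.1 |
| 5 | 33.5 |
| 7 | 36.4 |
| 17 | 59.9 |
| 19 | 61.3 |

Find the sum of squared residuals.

SSE = 9

x=3: ŷ = 21 + 2.2·3 = 27.6; e = 26.1 − 27.6 = -1.5
x=5: ŷ = 21 + 2.2·5 = 32; e = 33.5 − 32 = 1.5
x=7: ŷ = 21 + 2.2·7 = 36.4; e = 36.4 − 36.4 = 0
x=17: ŷ = 21 + 2.2·17 = 58.4; e = 59.9 − 58.4 = 1.5
x=19: ŷ = 21 + 2.2·19 = 62.8; e = 61.3 − 62.8 = -1.5
SSE = 2.25 + 2.25 + 0 + 2.25 + 2.25 = 9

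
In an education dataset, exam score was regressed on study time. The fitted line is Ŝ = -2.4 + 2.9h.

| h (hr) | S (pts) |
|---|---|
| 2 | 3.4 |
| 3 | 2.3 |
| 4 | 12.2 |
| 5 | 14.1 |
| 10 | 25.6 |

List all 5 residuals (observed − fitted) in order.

0, -4, 3, 2, -1

h=2: Ŝ = -2.4 + 2.9·2 = 3.4; e = 3.4 − 3.4 = 0
h=3: Ŝ = -2.4 + 2.9·3 = 6.3; e = 2.3 − 6.3 = -4
h=4: Ŝ = -2.4 + 2.9·4 = 9.2; e = 12.2 − 9.2 = 3
h=5: Ŝ = -2.4 + 2.9·5 = 12.1; e = 14.1 − 12.1 = 2
h=10: Ŝ = -2.4 + 2.9·10 = 26.6; e = 25.6 − 26.6 = -1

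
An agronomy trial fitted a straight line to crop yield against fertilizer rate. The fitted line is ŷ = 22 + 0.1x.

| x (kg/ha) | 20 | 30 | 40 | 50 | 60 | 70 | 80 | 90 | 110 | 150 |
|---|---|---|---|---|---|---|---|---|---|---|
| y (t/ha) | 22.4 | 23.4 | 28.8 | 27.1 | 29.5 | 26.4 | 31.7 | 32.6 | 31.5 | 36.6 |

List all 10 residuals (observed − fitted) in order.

x=20: ŷ = 22 + 0.1·20 = 24; r = 22.4 − 24 = -1.6
x=30: ŷ = 22 + 0.1·30 = 25; r = 23.4 − 25 = -1.6
x=40: ŷ = 22 + 0.1·40 = 26; r = 28.8 − 26 = 2.8
x=50: ŷ = 22 + 0.1·50 = 27; r = 27.1 − 27 = 0.1
x=60: ŷ = 22 + 0.1·60 = 28; r = 29.5 − 28 = 1.5
x=70: ŷ = 22 + 0.1·70 = 29; r = 26.4 − 29 = -2.6
x=80: ŷ = 22 + 0.1·80 = 30; r = 31.7 − 30 = 1.7
x=90: ŷ = 22 + 0.1·90 = 31; r = 32.6 − 31 = 1.6
x=110: ŷ = 22 + 0.1·110 = 33; r = 31.5 − 33 = -1.5
x=150: ŷ = 22 + 0.1·150 = 37; r = 36.6 − 37 = -0.4

-1.6, -1.6, 2.8, 0.1, 1.5, -2.6, 1.7, 1.6, -1.5, -0.4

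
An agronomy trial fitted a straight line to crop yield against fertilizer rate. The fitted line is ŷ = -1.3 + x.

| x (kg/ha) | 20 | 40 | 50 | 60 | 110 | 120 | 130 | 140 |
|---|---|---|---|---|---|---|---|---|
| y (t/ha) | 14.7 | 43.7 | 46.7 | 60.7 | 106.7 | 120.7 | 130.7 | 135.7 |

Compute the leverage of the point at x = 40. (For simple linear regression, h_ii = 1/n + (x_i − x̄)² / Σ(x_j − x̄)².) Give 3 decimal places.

x̄ = (20 + 40 + 50 + 60 + 110 + 120 + 130 + 140)/8 = 83.75
Σ(x − x̄)² = 4064.06 + 1914.06 + 1139.06 + 564.062 + 689.062 + 1314.06 + 2139.06 + 3164.06 = 14987.5
h = 1/8 + (-43.75)²/14987.5 = 0.125 + 0.127711 = 0.253

h = 0.253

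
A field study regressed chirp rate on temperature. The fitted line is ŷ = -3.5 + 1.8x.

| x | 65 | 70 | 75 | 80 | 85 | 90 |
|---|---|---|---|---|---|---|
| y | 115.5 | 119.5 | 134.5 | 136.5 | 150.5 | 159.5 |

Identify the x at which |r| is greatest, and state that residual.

x=65: ŷ = -3.5 + 1.8·65 = 113.5; r = 115.5 − 113.5 = 2
x=70: ŷ = -3.5 + 1.8·70 = 122.5; r = 119.5 − 122.5 = -3
x=75: ŷ = -3.5 + 1.8·75 = 131.5; r = 134.5 − 131.5 = 3
x=80: ŷ = -3.5 + 1.8·80 = 140.5; r = 136.5 − 140.5 = -4
x=85: ŷ = -3.5 + 1.8·85 = 149.5; r = 150.5 − 149.5 = 1
x=90: ŷ = -3.5 + 1.8·90 = 158.5; r = 159.5 − 158.5 = 1
Largest |r| is 4 at x = 80, residual -4.

x = 80, r = -4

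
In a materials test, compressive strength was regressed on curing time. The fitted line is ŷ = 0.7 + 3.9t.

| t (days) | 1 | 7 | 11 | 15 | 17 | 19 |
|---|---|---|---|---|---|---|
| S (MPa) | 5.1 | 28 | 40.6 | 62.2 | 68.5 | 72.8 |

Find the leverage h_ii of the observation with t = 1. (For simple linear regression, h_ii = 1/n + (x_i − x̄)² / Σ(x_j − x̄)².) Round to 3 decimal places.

h = 0.663

t̄ = (1 + 7 + 11 + 15 + 17 + 19)/6 = 11.6667
Σ(t − t̄)² = 113.778 + 21.7778 + 0.444444 + 11.1111 + 28.4444 + 53.7778 = 229.333
h = 1/6 + (-10.6667)²/229.333 = 0.166667 + 0.496124 = 0.663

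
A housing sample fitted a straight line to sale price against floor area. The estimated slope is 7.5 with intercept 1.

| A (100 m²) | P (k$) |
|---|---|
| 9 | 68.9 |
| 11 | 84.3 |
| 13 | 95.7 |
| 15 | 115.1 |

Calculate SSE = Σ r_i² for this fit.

SSE = 11.2

A=9: P̂ = 1 + 7.5·9 = 68.5; r = 68.9 − 68.5 = 0.4
A=11: P̂ = 1 + 7.5·11 = 83.5; r = 84.3 − 83.5 = 0.8
A=13: P̂ = 1 + 7.5·13 = 98.5; r = 95.7 − 98.5 = -2.8
A=15: P̂ = 1 + 7.5·15 = 113.5; r = 115.1 − 113.5 = 1.6
SSE = 0.16 + 0.64 + 7.84 + 2.56 = 11.2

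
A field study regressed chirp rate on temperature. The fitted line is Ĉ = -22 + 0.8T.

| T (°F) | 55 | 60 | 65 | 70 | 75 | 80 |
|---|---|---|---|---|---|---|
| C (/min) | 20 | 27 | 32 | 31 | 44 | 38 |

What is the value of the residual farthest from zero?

e = 6

T=55: Ĉ = -22 + 0.8·55 = 22; e = 20 − 22 = -2
T=60: Ĉ = -22 + 0.8·60 = 26; e = 27 − 26 = 1
T=65: Ĉ = -22 + 0.8·65 = 30; e = 32 − 30 = 2
T=70: Ĉ = -22 + 0.8·70 = 34; e = 31 − 34 = -3
T=75: Ĉ = -22 + 0.8·75 = 38; e = 44 − 38 = 6
T=80: Ĉ = -22 + 0.8·80 = 42; e = 38 − 42 = -4
Largest |e| is 6 at T = 75, residual 6.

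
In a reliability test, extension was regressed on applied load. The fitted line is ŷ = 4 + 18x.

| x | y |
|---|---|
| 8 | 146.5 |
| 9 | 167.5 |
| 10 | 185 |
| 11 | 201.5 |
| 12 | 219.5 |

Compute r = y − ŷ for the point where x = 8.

r = -1.5

ŷ = 4 + 18·8 = 148
r = 146.5 − 148 = -1.5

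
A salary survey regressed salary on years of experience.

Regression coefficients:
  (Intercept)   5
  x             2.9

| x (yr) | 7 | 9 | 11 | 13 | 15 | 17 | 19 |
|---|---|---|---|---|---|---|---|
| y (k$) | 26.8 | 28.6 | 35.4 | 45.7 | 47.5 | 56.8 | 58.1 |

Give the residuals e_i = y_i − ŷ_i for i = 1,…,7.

x=7: ŷ = 5 + 2.9·7 = 25.3; e = 26.8 − 25.3 = 1.5
x=9: ŷ = 5 + 2.9·9 = 31.1; e = 28.6 − 31.1 = -2.5
x=11: ŷ = 5 + 2.9·11 = 36.9; e = 35.4 − 36.9 = -1.5
x=13: ŷ = 5 + 2.9·13 = 42.7; e = 45.7 − 42.7 = 3
x=15: ŷ = 5 + 2.9·15 = 48.5; e = 47.5 − 48.5 = -1
x=17: ŷ = 5 + 2.9·17 = 54.3; e = 56.8 − 54.3 = 2.5
x=19: ŷ = 5 + 2.9·19 = 60.1; e = 58.1 − 60.1 = -2

1.5, -2.5, -1.5, 3, -1, 2.5, -2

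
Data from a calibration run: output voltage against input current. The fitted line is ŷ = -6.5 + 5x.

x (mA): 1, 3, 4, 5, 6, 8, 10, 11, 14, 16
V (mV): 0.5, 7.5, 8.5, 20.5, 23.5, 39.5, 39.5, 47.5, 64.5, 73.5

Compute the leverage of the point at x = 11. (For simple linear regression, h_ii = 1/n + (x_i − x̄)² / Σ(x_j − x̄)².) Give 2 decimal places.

h = 0.15

x̄ = (1 + 3 + 4 + 5 + 6 + 8 + 10 + 11 + 14 + 16)/10 = 7.8
Σ(x − x̄)² = 46.24 + 23.04 + 14.44 + 7.84 + 3.24 + 0.04 + 4.84 + 10.24 + 38.44 + 67.24 = 215.6
h = 1/10 + (3.2)²/215.6 = 0.1 + 0.0474954 = 0.15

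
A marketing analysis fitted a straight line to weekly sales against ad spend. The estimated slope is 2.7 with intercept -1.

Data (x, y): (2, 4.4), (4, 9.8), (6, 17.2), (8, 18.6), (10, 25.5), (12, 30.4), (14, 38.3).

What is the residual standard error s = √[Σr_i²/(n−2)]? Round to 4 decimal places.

x=2: ŷ = -1 + 2.7·2 = 4.4; r = 4.4 − 4.4 = 0
x=4: ŷ = -1 + 2.7·4 = 9.8; r = 9.8 − 9.8 = 0
x=6: ŷ = -1 + 2.7·6 = 15.2; r = 17.2 − 15.2 = 2
x=8: ŷ = -1 + 2.7·8 = 20.6; r = 18.6 − 20.6 = -2
x=10: ŷ = -1 + 2.7·10 = 26; r = 25.5 − 26 = -0.5
x=12: ŷ = -1 + 2.7·12 = 31.4; r = 30.4 − 31.4 = -1
x=14: ŷ = -1 + 2.7·14 = 36.8; r = 38.3 − 36.8 = 1.5
SSE = 0 + 0 + 4 + 4 + 0.25 + 1 + 2.25 = 11.5
s = √(11.5/5) = √2.3 ≈ 1.5166

s = 1.5166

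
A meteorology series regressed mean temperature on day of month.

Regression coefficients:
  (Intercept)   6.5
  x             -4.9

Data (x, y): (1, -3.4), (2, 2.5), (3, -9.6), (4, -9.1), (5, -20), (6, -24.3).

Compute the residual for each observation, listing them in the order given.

x=1: ŷ = 6.5 − 4.9·1 = 1.6; e = -3.4 − 1.6 = -5
x=2: ŷ = 6.5 − 4.9·2 = -3.3; e = 2.5 − (-3.3) = 5.8
x=3: ŷ = 6.5 − 4.9·3 = -8.2; e = -9.6 − (-8.2) = -1.4
x=4: ŷ = 6.5 − 4.9·4 = -13.1; e = -9.1 − (-13.1) = 4
x=5: ŷ = 6.5 − 4.9·5 = -18; e = -20 − (-18) = -2
x=6: ŷ = 6.5 − 4.9·6 = -22.9; e = -24.3 − (-22.9) = -1.4

-5, 5.8, -1.4, 4, -2, -1.4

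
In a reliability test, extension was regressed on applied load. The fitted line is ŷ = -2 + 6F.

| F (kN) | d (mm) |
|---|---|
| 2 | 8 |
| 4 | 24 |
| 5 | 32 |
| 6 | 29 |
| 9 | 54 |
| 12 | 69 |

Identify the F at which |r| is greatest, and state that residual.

F=2: ŷ = -2 + 6·2 = 10; r = 8 − 10 = -2
F=4: ŷ = -2 + 6·4 = 22; r = 24 − 22 = 2
F=5: ŷ = -2 + 6·5 = 28; r = 32 − 28 = 4
F=6: ŷ = -2 + 6·6 = 34; r = 29 − 34 = -5
F=9: ŷ = -2 + 6·9 = 52; r = 54 − 52 = 2
F=12: ŷ = -2 + 6·12 = 70; r = 69 − 70 = -1
Largest |r| is 5 at F = 6, residual -5.

F = 6, r = -5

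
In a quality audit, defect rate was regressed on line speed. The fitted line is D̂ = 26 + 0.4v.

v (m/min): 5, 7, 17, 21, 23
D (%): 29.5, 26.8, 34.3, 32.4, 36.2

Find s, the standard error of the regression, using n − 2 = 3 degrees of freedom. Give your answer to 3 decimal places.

s = 2.121

v=5: D̂ = 26 + 0.4·5 = 28; e = 29.5 − 28 = 1.5
v=7: D̂ = 26 + 0.4·7 = 28.8; e = 26.8 − 28.8 = -2
v=17: D̂ = 26 + 0.4·17 = 32.8; e = 34.3 − 32.8 = 1.5
v=21: D̂ = 26 + 0.4·21 = 34.4; e = 32.4 − 34.4 = -2
v=23: D̂ = 26 + 0.4·23 = 35.2; e = 36.2 − 35.2 = 1
SSE = 2.25 + 4 + 2.25 + 4 + 1 = 13.5
s = √(13.5/3) = √4.5 ≈ 2.121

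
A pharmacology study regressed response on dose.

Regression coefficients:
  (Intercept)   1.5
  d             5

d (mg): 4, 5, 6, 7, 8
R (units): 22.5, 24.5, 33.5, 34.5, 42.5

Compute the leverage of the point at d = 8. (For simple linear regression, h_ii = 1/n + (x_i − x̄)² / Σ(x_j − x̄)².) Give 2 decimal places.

h = 0.60

d̄ = (4 + 5 + 6 + 7 + 8)/5 = 6
Σ(d − d̄)² = 4 + 1 + 0 + 1 + 4 = 10
h = 1/5 + (2)²/10 = 0.2 + 0.4 = 0.60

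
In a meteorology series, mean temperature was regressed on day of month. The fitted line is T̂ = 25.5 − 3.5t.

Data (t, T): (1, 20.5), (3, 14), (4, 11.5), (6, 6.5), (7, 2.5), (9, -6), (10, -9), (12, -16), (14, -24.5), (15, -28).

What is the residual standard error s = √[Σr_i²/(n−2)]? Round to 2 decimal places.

s = 1.22

t=1: T̂ = 25.5 − 3.5·1 = 22; r = 20.5 − 22 = -1.5
t=3: T̂ = 25.5 − 3.5·3 = 15; r = 14 − 15 = -1
t=4: T̂ = 25.5 − 3.5·4 = 11.5; r = 11.5 − 11.5 = 0
t=6: T̂ = 25.5 − 3.5·6 = 4.5; r = 6.5 − 4.5 = 2
t=7: T̂ = 25.5 − 3.5·7 = 1; r = 2.5 − 1 = 1.5
t=9: T̂ = 25.5 − 3.5·9 = -6; r = -6 − (-6) = 0
t=10: T̂ = 25.5 − 3.5·10 = -9.5; r = -9 − (-9.5) = 0.5
t=12: T̂ = 25.5 − 3.5·12 = -16.5; r = -16 − (-16.5) = 0.5
t=14: T̂ = 25.5 − 3.5·14 = -23.5; r = -24.5 − (-23.5) = -1
t=15: T̂ = 25.5 − 3.5·15 = -27; r = -28 − (-27) = -1
SSE = 2.25 + 1 + 0 + 4 + 2.25 + 0 + 0.25 + 0.25 + 1 + 1 = 12
s = √(12/8) = √1.5 ≈ 1.22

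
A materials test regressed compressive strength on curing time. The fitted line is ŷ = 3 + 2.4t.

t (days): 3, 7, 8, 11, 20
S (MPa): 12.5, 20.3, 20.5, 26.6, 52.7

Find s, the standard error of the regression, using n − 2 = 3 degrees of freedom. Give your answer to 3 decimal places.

t=3: ŷ = 3 + 2.4·3 = 10.2; e = 12.5 − 10.2 = 2.3
t=7: ŷ = 3 + 2.4·7 = 19.8; e = 20.3 − 19.8 = 0.5
t=8: ŷ = 3 + 2.4·8 = 22.2; e = 20.5 − 22.2 = -1.7
t=11: ŷ = 3 + 2.4·11 = 29.4; e = 26.6 − 29.4 = -2.8
t=20: ŷ = 3 + 2.4·20 = 51; e = 52.7 − 51 = 1.7
SSE = 5.29 + 0.25 + 2.89 + 7.84 + 2.89 = 19.16
s = √(19.16/3) = √6.38667 ≈ 2.527

s = 2.527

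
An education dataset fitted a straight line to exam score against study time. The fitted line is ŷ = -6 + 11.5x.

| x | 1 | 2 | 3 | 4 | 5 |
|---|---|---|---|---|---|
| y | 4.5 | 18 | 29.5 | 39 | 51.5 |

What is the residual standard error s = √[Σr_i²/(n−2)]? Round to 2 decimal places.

s = 1.15

x=1: ŷ = -6 + 11.5·1 = 5.5; r = 4.5 − 5.5 = -1
x=2: ŷ = -6 + 11.5·2 = 17; r = 18 − 17 = 1
x=3: ŷ = -6 + 11.5·3 = 28.5; r = 29.5 − 28.5 = 1
x=4: ŷ = -6 + 11.5·4 = 40; r = 39 − 40 = -1
x=5: ŷ = -6 + 11.5·5 = 51.5; r = 51.5 − 51.5 = 0
SSE = 1 + 1 + 1 + 1 + 0 = 4
s = √(4/3) = √1.33333 ≈ 1.15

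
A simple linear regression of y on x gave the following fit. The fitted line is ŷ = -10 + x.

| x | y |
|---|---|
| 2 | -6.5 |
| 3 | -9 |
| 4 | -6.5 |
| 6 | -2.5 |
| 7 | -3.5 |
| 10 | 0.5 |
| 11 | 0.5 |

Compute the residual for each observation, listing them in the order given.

x=2: ŷ = -10 + 2 = -8; e = -6.5 − (-8) = 1.5
x=3: ŷ = -10 + 3 = -7; e = -9 − (-7) = -2
x=4: ŷ = -10 + 4 = -6; e = -6.5 − (-6) = -0.5
x=6: ŷ = -10 + 6 = -4; e = -2.5 − (-4) = 1.5
x=7: ŷ = -10 + 7 = -3; e = -3.5 − (-3) = -0.5
x=10: ŷ = -10 + 10 = 0; e = 0.5 − 0 = 0.5
x=11: ŷ = -10 + 11 = 1; e = 0.5 − 1 = -0.5

1.5, -2, -0.5, 1.5, -0.5, 0.5, -0.5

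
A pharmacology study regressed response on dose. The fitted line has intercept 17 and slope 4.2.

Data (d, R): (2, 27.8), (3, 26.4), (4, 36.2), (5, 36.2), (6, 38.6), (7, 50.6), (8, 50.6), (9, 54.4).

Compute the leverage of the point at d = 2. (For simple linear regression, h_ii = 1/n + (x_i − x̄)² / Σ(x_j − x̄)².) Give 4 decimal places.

h = 0.4167

d̄ = (2 + 3 + 4 + 5 + 6 + 7 + 8 + 9)/8 = 5.5
Σ(d − d̄)² = 12.25 + 6.25 + 2.25 + 0.25 + 0.25 + 2.25 + 6.25 + 12.25 = 42
h = 1/8 + (-3.5)²/42 = 0.125 + 0.291667 = 0.4167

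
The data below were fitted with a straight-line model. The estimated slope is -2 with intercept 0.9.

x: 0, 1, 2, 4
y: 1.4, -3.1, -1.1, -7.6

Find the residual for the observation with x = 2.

ŷ = 0.9 − 2·2 = -3.1
r = -1.1 − (-3.1) = 2

r = 2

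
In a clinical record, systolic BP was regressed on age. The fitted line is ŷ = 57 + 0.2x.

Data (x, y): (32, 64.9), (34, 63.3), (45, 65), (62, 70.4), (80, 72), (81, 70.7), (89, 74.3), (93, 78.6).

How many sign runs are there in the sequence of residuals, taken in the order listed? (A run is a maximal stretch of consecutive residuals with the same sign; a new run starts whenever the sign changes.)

x=32: ŷ = 57 + 0.2·32 = 63.4; e = 64.9 − 63.4 = 1.5
x=34: ŷ = 57 + 0.2·34 = 63.8; e = 63.3 − 63.8 = -0.5
x=45: ŷ = 57 + 0.2·45 = 66; e = 65 − 66 = -1
x=62: ŷ = 57 + 0.2·62 = 69.4; e = 70.4 − 69.4 = 1
x=80: ŷ = 57 + 0.2·80 = 73; e = 72 − 73 = -1
x=81: ŷ = 57 + 0.2·81 = 73.2; e = 70.7 − 73.2 = -2.5
x=89: ŷ = 57 + 0.2·89 = 74.8; e = 74.3 − 74.8 = -0.5
x=93: ŷ = 57 + 0.2·93 = 75.6; e = 78.6 − 75.6 = 3
Signs: + − − + − − − +
Runs: +×1, −×2, +×1, −×3, +×1 → 5

5 runs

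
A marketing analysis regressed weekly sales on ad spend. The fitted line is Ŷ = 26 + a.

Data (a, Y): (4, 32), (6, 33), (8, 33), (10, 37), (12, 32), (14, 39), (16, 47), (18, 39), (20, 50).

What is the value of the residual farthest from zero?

e = -6

a=4: Ŷ = 26 + 4 = 30; e = 32 − 30 = 2
a=6: Ŷ = 26 + 6 = 32; e = 33 − 32 = 1
a=8: Ŷ = 26 + 8 = 34; e = 33 − 34 = -1
a=10: Ŷ = 26 + 10 = 36; e = 37 − 36 = 1
a=12: Ŷ = 26 + 12 = 38; e = 32 − 38 = -6
a=14: Ŷ = 26 + 14 = 40; e = 39 − 40 = -1
a=16: Ŷ = 26 + 16 = 42; e = 47 − 42 = 5
a=18: Ŷ = 26 + 18 = 44; e = 39 − 44 = -5
a=20: Ŷ = 26 + 20 = 46; e = 50 − 46 = 4
Largest |e| is 6 at a = 12, residual -6.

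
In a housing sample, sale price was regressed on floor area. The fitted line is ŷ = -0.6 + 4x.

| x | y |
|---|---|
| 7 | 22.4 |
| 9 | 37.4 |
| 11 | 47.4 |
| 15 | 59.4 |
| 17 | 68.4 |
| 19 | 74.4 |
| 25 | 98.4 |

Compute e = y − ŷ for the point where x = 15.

ŷ = -0.6 + 4·15 = 59.4
e = 59.4 − 59.4 = 0

e = 0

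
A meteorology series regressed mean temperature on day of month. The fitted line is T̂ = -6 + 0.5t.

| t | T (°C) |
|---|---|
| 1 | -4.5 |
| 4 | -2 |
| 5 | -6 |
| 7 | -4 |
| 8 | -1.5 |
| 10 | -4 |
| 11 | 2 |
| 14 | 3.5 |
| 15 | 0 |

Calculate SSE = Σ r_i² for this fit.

t=1: T̂ = -6 + 0.5·1 = -5.5; r = -4.5 − (-5.5) = 1
t=4: T̂ = -6 + 0.5·4 = -4; r = -2 − (-4) = 2
t=5: T̂ = -6 + 0.5·5 = -3.5; r = -6 − (-3.5) = -2.5
t=7: T̂ = -6 + 0.5·7 = -2.5; r = -4 − (-2.5) = -1.5
t=8: T̂ = -6 + 0.5·8 = -2; r = -1.5 − (-2) = 0.5
t=10: T̂ = -6 + 0.5·10 = -1; r = -4 − (-1) = -3
t=11: T̂ = -6 + 0.5·11 = -0.5; r = 2 − (-0.5) = 2.5
t=14: T̂ = -6 + 0.5·14 = 1; r = 3.5 − 1 = 2.5
t=15: T̂ = -6 + 0.5·15 = 1.5; r = 0 − 1.5 = -1.5
SSE = 1 + 4 + 6.25 + 2.25 + 0.25 + 9 + 6.25 + 6.25 + 2.25 = 37.5

SSE = 37.5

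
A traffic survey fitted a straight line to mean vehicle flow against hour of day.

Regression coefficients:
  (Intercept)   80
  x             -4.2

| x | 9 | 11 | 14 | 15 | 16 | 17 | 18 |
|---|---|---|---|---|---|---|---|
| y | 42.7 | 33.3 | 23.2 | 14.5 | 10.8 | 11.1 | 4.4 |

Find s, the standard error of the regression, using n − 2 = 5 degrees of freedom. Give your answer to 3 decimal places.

x=9: ŷ = 80 − 4.2·9 = 42.2; r = 42.7 − 42.2 = 0.5
x=11: ŷ = 80 − 4.2·11 = 33.8; r = 33.3 − 33.8 = -0.5
x=14: ŷ = 80 − 4.2·14 = 21.2; r = 23.2 − 21.2 = 2
x=15: ŷ = 80 − 4.2·15 = 17; r = 14.5 − 17 = -2.5
x=16: ŷ = 80 − 4.2·16 = 12.8; r = 10.8 − 12.8 = -2
x=17: ŷ = 80 − 4.2·17 = 8.6; r = 11.1 − 8.6 = 2.5
x=18: ŷ = 80 − 4.2·18 = 4.4; r = 4.4 − 4.4 = 0
SSE = 0.25 + 0.25 + 4 + 6.25 + 4 + 6.25 + 0 = 21
s = √(21/5) = √4.2 ≈ 2.049

s = 2.049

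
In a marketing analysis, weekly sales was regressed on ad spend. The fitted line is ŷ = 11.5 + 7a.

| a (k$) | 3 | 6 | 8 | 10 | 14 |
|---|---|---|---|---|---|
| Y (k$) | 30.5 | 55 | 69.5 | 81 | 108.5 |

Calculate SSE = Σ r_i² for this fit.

a=3: ŷ = 11.5 + 7·3 = 32.5; r = 30.5 − 32.5 = -2
a=6: ŷ = 11.5 + 7·6 = 53.5; r = 55 − 53.5 = 1.5
a=8: ŷ = 11.5 + 7·8 = 67.5; r = 69.5 − 67.5 = 2
a=10: ŷ = 11.5 + 7·10 = 81.5; r = 81 − 81.5 = -0.5
a=14: ŷ = 11.5 + 7·14 = 109.5; r = 108.5 − 109.5 = -1
SSE = 4 + 2.25 + 4 + 0.25 + 1 = 11.5

SSE = 11.5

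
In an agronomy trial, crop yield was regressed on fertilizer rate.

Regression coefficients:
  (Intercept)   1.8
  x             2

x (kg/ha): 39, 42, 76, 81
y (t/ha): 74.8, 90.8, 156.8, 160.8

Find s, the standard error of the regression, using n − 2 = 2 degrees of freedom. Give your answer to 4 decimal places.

x=39: ŷ = 1.8 + 2·39 = 79.8; r = 74.8 − 79.8 = -5
x=42: ŷ = 1.8 + 2·42 = 85.8; r = 90.8 − 85.8 = 5
x=76: ŷ = 1.8 + 2·76 = 153.8; r = 156.8 − 153.8 = 3
x=81: ŷ = 1.8 + 2·81 = 163.8; r = 160.8 − 163.8 = -3
SSE = 25 + 25 + 9 + 9 = 68
s = √(68/2) = √34 ≈ 5.8310

s = 5.8310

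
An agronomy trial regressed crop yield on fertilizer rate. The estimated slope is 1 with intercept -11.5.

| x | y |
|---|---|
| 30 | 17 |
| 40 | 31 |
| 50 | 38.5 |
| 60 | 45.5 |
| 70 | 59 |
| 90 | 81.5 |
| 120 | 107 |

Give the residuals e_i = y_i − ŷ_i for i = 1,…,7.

x=30: ŷ = -11.5 + 30 = 18.5; e = 17 − 18.5 = -1.5
x=40: ŷ = -11.5 + 40 = 28.5; e = 31 − 28.5 = 2.5
x=50: ŷ = -11.5 + 50 = 38.5; e = 38.5 − 38.5 = 0
x=60: ŷ = -11.5 + 60 = 48.5; e = 45.5 − 48.5 = -3
x=70: ŷ = -11.5 + 70 = 58.5; e = 59 − 58.5 = 0.5
x=90: ŷ = -11.5 + 90 = 78.5; e = 81.5 − 78.5 = 3
x=120: ŷ = -11.5 + 120 = 108.5; e = 107 − 108.5 = -1.5

-1.5, 2.5, 0, -3, 0.5, 3, -1.5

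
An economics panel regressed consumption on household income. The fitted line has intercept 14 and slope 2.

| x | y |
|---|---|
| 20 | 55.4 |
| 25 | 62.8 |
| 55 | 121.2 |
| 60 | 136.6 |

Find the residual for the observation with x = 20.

r = 1.4

ŷ = 14 + 2·20 = 54
r = 55.4 − 54 = 1.4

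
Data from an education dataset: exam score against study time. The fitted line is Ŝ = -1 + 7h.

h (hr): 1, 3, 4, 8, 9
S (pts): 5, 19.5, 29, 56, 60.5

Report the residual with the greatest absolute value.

r = 2

h=1: Ŝ = -1 + 7·1 = 6; r = 5 − 6 = -1
h=3: Ŝ = -1 + 7·3 = 20; r = 19.5 − 20 = -0.5
h=4: Ŝ = -1 + 7·4 = 27; r = 29 − 27 = 2
h=8: Ŝ = -1 + 7·8 = 55; r = 56 − 55 = 1
h=9: Ŝ = -1 + 7·9 = 62; r = 60.5 − 62 = -1.5
Largest |r| is 2 at h = 4, residual 2.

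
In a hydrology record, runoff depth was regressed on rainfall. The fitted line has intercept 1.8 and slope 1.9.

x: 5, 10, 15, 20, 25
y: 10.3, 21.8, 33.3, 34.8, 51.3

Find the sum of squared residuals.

SSE = 40

x=5: ŷ = 1.8 + 1.9·5 = 11.3; r = 10.3 − 11.3 = -1
x=10: ŷ = 1.8 + 1.9·10 = 20.8; r = 21.8 − 20.8 = 1
x=15: ŷ = 1.8 + 1.9·15 = 30.3; r = 33.3 − 30.3 = 3
x=20: ŷ = 1.8 + 1.9·20 = 39.8; r = 34.8 − 39.8 = -5
x=25: ŷ = 1.8 + 1.9·25 = 49.3; r = 51.3 − 49.3 = 2
SSE = 1 + 1 + 9 + 25 + 4 = 40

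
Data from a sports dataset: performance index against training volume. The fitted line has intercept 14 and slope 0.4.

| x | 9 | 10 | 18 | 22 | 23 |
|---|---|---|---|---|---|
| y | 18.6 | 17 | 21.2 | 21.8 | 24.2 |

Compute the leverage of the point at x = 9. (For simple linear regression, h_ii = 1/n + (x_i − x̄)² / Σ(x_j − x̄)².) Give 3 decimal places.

x̄ = (9 + 10 + 18 + 22 + 23)/5 = 16.4
Σ(x − x̄)² = 54.76 + 40.96 + 2.56 + 31.36 + 43.56 = 173.2
h = 1/5 + (-7.4)²/173.2 = 0.2 + 0.316166 = 0.516

h = 0.516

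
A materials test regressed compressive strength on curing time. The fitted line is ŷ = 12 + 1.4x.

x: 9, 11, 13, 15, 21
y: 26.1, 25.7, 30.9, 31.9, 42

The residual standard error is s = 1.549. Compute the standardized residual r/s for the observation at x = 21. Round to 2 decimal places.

ŷ = 12 + 1.4·21 = 41.4
r = 42 − 41.4 = 0.6
r/s = 0.6 / 1.549 = 0.39

0.39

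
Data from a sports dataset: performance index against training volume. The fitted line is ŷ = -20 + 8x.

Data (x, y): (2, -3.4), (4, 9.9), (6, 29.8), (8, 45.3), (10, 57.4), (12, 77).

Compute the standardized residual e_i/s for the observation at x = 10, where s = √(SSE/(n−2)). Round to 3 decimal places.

-1.244

x=2: ŷ = -20 + 8·2 = -4; e = -3.4 − (-4) = 0.6
x=4: ŷ = -20 + 8·4 = 12; e = 9.9 − 12 = -2.1
x=6: ŷ = -20 + 8·6 = 28; e = 29.8 − 28 = 1.8
x=8: ŷ = -20 + 8·8 = 44; e = 45.3 − 44 = 1.3
x=10: ŷ = -20 + 8·10 = 60; e = 57.4 − 60 = -2.6
x=12: ŷ = -20 + 8·12 = 76; e = 77 − 76 = 1
SSE = 0.36 + 4.41 + 3.24 + 1.69 + 6.76 + 1 = 17.46
s = √(17.46/4) = 2.08926
e/s = -2.6 / 2.08926 = -1.244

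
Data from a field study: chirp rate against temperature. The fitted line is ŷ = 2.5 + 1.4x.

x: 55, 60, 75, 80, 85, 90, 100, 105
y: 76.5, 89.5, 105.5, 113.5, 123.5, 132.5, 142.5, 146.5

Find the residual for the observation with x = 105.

e = -3

ŷ = 2.5 + 1.4·105 = 149.5
e = 146.5 − 149.5 = -3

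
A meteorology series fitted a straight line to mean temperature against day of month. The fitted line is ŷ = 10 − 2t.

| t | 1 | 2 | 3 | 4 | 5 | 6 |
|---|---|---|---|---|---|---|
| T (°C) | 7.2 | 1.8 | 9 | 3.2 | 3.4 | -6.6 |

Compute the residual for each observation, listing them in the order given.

t=1: ŷ = 10 − 2·1 = 8; e = 7.2 − 8 = -0.8
t=2: ŷ = 10 − 2·2 = 6; e = 1.8 − 6 = -4.2
t=3: ŷ = 10 − 2·3 = 4; e = 9 − 4 = 5
t=4: ŷ = 10 − 2·4 = 2; e = 3.2 − 2 = 1.2
t=5: ŷ = 10 − 2·5 = 0; e = 3.4 − 0 = 3.4
t=6: ŷ = 10 − 2·6 = -2; e = -6.6 − (-2) = -4.6

-0.8, -4.2, 5, 1.2, 3.4, -4.6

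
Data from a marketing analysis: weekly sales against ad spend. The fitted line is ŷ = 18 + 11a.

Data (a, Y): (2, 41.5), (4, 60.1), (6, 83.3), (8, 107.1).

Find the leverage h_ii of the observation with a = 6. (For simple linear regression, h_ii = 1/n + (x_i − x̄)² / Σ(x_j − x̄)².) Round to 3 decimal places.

h = 0.300

ā = (2 + 4 + 6 + 8)/4 = 5
Σ(a − ā)² = 9 + 1 + 1 + 9 = 20
h = 1/4 + (1)²/20 = 0.25 + 0.05 = 0.300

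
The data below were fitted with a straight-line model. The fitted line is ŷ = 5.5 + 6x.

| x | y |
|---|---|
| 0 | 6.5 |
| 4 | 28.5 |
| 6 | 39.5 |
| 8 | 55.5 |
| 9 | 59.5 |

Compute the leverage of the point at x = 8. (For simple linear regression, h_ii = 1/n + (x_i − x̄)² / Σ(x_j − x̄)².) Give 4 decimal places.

x̄ = (0 + 4 + 6 + 8 + 9)/5 = 5.4
Σ(x − x̄)² = 29.16 + 1.96 + 0.36 + 6.76 + 12.96 = 51.2
h = 1/5 + (2.6)²/51.2 = 0.2 + 0.132031 = 0.3320

h = 0.3320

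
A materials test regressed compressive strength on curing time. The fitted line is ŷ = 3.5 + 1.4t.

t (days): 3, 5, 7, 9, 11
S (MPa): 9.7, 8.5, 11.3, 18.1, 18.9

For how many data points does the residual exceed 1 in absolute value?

4

t=3: ŷ = 3.5 + 1.4·3 = 7.7; e = 9.7 − 7.7 = 2
t=5: ŷ = 3.5 + 1.4·5 = 10.5; e = 8.5 − 10.5 = -2
t=7: ŷ = 3.5 + 1.4·7 = 13.3; e = 11.3 − 13.3 = -2
t=9: ŷ = 3.5 + 1.4·9 = 16.1; e = 18.1 − 16.1 = 2
t=11: ŷ = 3.5 + 1.4·11 = 18.9; e = 18.9 − 18.9 = 0
|e| > 1: t=3 (|e|=2), t=5 (|e|=2), t=7 (|e|=2), t=9 (|e|=2) → 4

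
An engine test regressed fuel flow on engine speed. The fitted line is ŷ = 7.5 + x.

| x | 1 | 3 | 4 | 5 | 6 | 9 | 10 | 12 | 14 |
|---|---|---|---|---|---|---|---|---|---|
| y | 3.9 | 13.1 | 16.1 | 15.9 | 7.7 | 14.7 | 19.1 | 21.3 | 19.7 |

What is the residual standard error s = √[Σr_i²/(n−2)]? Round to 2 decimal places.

s = 3.90

x=1: ŷ = 7.5 + 1 = 8.5; r = 3.9 − 8.5 = -4.6
x=3: ŷ = 7.5 + 3 = 10.5; r = 13.1 − 10.5 = 2.6
x=4: ŷ = 7.5 + 4 = 11.5; r = 16.1 − 11.5 = 4.6
x=5: ŷ = 7.5 + 5 = 12.5; r = 15.9 − 12.5 = 3.4
x=6: ŷ = 7.5 + 6 = 13.5; r = 7.7 − 13.5 = -5.8
x=9: ŷ = 7.5 + 9 = 16.5; r = 14.7 − 16.5 = -1.8
x=10: ŷ = 7.5 + 10 = 17.5; r = 19.1 − 17.5 = 1.6
x=12: ŷ = 7.5 + 12 = 19.5; r = 21.3 − 19.5 = 1.8
x=14: ŷ = 7.5 + 14 = 21.5; r = 19.7 − 21.5 = -1.8
SSE = 21.16 + 6.76 + 21.16 + 11.56 + 33.64 + 3.24 + 2.56 + 3.24 + 3.24 = 106.56
s = √(106.56/7) = √15.2229 ≈ 3.90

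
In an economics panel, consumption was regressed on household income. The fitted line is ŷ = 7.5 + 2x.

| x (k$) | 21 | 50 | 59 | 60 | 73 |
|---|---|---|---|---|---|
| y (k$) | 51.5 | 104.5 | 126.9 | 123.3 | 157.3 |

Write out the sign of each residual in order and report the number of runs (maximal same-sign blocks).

x=21: ŷ = 7.5 + 2·21 = 49.5; r = 51.5 − 49.5 = 2
x=50: ŷ = 7.5 + 2·50 = 107.5; r = 104.5 − 107.5 = -3
x=59: ŷ = 7.5 + 2·59 = 125.5; r = 126.9 − 125.5 = 1.4
x=60: ŷ = 7.5 + 2·60 = 127.5; r = 123.3 − 127.5 = -4.2
x=73: ŷ = 7.5 + 2·73 = 153.5; r = 157.3 − 153.5 = 3.8
Signs: + − + − +
Runs: +×1, −×1, +×1, −×1, +×1 → 5

5 runs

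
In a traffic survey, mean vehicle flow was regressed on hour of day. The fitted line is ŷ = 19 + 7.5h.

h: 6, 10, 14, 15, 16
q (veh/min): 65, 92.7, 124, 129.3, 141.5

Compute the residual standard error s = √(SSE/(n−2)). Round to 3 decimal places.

h=6: ŷ = 19 + 7.5·6 = 64; e = 65 − 64 = 1
h=10: ŷ = 19 + 7.5·10 = 94; e = 92.7 − 94 = -1.3
h=14: ŷ = 19 + 7.5·14 = 124; e = 124 − 124 = 0
h=15: ŷ = 19 + 7.5·15 = 131.5; e = 129.3 − 131.5 = -2.2
h=16: ŷ = 19 + 7.5·16 = 139; e = 141.5 − 139 = 2.5
SSE = 1 + 1.69 + 0 + 4.84 + 6.25 = 13.78
s = √(13.78/3) = √4.59333 ≈ 2.143

s = 2.143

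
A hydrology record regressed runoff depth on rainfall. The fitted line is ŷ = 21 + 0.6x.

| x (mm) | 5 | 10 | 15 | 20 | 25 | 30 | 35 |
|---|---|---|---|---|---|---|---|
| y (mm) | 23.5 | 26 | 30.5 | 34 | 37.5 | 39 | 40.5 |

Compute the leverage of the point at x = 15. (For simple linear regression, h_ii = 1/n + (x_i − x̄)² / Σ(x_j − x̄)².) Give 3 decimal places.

h = 0.179

x̄ = (5 + 10 + 15 + 20 + 25 + 30 + 35)/7 = 20
Σ(x − x̄)² = 225 + 100 + 25 + 0 + 25 + 100 + 225 = 700
h = 1/7 + (-5)²/700 = 0.142857 + 0.0357143 = 0.179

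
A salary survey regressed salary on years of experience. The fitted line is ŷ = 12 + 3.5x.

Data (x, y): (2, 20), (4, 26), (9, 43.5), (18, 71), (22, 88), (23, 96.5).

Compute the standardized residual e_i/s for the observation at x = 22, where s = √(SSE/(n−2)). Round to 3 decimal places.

x=2: ŷ = 12 + 3.5·2 = 19; e = 20 − 19 = 1
x=4: ŷ = 12 + 3.5·4 = 26; e = 26 − 26 = 0
x=9: ŷ = 12 + 3.5·9 = 43.5; e = 43.5 − 43.5 = 0
x=18: ŷ = 12 + 3.5·18 = 75; e = 71 − 75 = -4
x=22: ŷ = 12 + 3.5·22 = 89; e = 88 − 89 = -1
x=23: ŷ = 12 + 3.5·23 = 92.5; e = 96.5 − 92.5 = 4
SSE = 1 + 0 + 0 + 16 + 1 + 16 = 34
s = √(34/4) = 2.91548
e/s = -1 / 2.91548 = -0.343

-0.343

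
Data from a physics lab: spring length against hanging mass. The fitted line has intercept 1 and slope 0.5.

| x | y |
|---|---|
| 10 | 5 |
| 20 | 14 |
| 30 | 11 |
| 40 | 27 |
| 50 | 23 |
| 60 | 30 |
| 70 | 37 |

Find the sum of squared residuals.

x=10: ŷ = 1 + 0.5·10 = 6; e = 5 − 6 = -1
x=20: ŷ = 1 + 0.5·20 = 11; e = 14 − 11 = 3
x=30: ŷ = 1 + 0.5·30 = 16; e = 11 − 16 = -5
x=40: ŷ = 1 + 0.5·40 = 21; e = 27 − 21 = 6
x=50: ŷ = 1 + 0.5·50 = 26; e = 23 − 26 = -3
x=60: ŷ = 1 + 0.5·60 = 31; e = 30 − 31 = -1
x=70: ŷ = 1 + 0.5·70 = 36; e = 37 − 36 = 1
SSE = 1 + 9 + 25 + 36 + 9 + 1 + 1 = 82

SSE = 82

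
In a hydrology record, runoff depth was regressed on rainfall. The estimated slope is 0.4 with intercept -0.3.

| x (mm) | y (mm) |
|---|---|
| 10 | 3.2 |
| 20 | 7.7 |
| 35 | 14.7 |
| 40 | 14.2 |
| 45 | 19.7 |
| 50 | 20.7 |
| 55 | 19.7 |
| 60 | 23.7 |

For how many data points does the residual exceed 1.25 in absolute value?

x=10: ŷ = -0.3 + 0.4·10 = 3.7; e = 3.2 − 3.7 = -0.5
x=20: ŷ = -0.3 + 0.4·20 = 7.7; e = 7.7 − 7.7 = 0
x=35: ŷ = -0.3 + 0.4·35 = 13.7; e = 14.7 − 13.7 = 1
x=40: ŷ = -0.3 + 0.4·40 = 15.7; e = 14.2 − 15.7 = -1.5
x=45: ŷ = -0.3 + 0.4·45 = 17.7; e = 19.7 − 17.7 = 2
x=50: ŷ = -0.3 + 0.4·50 = 19.7; e = 20.7 − 19.7 = 1
x=55: ŷ = -0.3 + 0.4·55 = 21.7; e = 19.7 − 21.7 = -2
x=60: ŷ = -0.3 + 0.4·60 = 23.7; e = 23.7 − 23.7 = 0
|e| > 1.25: x=40 (|e|=1.5), x=45 (|e|=2), x=55 (|e|=2) → 3

3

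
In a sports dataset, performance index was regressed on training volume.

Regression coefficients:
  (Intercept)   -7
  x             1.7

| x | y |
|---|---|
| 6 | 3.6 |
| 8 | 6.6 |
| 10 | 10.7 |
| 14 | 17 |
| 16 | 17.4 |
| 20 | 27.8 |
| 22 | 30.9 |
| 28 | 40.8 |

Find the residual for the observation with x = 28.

ŷ = -7 + 1.7·28 = 40.6
r = 40.8 − 40.6 = 0.2

r = 0.2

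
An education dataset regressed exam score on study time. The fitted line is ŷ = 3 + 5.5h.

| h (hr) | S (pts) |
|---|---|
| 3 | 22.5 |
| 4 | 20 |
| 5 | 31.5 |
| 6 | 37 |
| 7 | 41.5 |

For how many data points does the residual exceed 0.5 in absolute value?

4

h=3: ŷ = 3 + 5.5·3 = 19.5; r = 22.5 − 19.5 = 3
h=4: ŷ = 3 + 5.5·4 = 25; r = 20 − 25 = -5
h=5: ŷ = 3 + 5.5·5 = 30.5; r = 31.5 − 30.5 = 1
h=6: ŷ = 3 + 5.5·6 = 36; r = 37 − 36 = 1
h=7: ŷ = 3 + 5.5·7 = 41.5; r = 41.5 − 41.5 = 0
|r| > 0.5: h=3 (|r|=3), h=4 (|r|=5), h=5 (|r|=1), h=6 (|r|=1) → 4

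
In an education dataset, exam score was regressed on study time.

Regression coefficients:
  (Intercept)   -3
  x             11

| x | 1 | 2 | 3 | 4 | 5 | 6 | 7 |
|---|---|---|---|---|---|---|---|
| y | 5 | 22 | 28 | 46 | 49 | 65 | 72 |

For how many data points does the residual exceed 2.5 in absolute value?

4

x=1: ŷ = -3 + 11·1 = 8; e = 5 − 8 = -3
x=2: ŷ = -3 + 11·2 = 19; e = 22 − 19 = 3
x=3: ŷ = -3 + 11·3 = 30; e = 28 − 30 = -2
x=4: ŷ = -3 + 11·4 = 41; e = 46 − 41 = 5
x=5: ŷ = -3 + 11·5 = 52; e = 49 − 52 = -3
x=6: ŷ = -3 + 11·6 = 63; e = 65 − 63 = 2
x=7: ŷ = -3 + 11·7 = 74; e = 72 − 74 = -2
|e| > 2.5: x=1 (|e|=3), x=2 (|e|=3), x=4 (|e|=5), x=5 (|e|=3) → 4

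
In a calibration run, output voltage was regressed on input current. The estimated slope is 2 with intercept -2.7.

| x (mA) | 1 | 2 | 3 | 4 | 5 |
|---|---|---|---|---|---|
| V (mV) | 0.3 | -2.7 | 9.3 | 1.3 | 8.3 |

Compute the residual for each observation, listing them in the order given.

1, -4, 6, -4, 1

x=1: V̂ = -2.7 + 2·1 = -0.7; e = 0.3 − (-0.7) = 1
x=2: V̂ = -2.7 + 2·2 = 1.3; e = -2.7 − 1.3 = -4
x=3: V̂ = -2.7 + 2·3 = 3.3; e = 9.3 − 3.3 = 6
x=4: V̂ = -2.7 + 2·4 = 5.3; e = 1.3 − 5.3 = -4
x=5: V̂ = -2.7 + 2·5 = 7.3; e = 8.3 − 7.3 = 1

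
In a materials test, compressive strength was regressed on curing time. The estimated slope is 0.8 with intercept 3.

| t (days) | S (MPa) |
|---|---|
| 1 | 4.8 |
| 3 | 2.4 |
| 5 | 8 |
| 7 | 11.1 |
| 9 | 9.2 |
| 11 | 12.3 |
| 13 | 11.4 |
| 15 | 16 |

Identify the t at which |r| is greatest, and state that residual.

t=1: Ŝ = 3 + 0.8·1 = 3.8; r = 4.8 − 3.8 = 1
t=3: Ŝ = 3 + 0.8·3 = 5.4; r = 2.4 − 5.4 = -3
t=5: Ŝ = 3 + 0.8·5 = 7; r = 8 − 7 = 1
t=7: Ŝ = 3 + 0.8·7 = 8.6; r = 11.1 − 8.6 = 2.5
t=9: Ŝ = 3 + 0.8·9 = 10.2; r = 9.2 − 10.2 = -1
t=11: Ŝ = 3 + 0.8·11 = 11.8; r = 12.3 − 11.8 = 0.5
t=13: Ŝ = 3 + 0.8·13 = 13.4; r = 11.4 − 13.4 = -2
t=15: Ŝ = 3 + 0.8·15 = 15; r = 16 − 15 = 1
Largest |r| is 3 at t = 3, residual -3.

t = 3, r = -3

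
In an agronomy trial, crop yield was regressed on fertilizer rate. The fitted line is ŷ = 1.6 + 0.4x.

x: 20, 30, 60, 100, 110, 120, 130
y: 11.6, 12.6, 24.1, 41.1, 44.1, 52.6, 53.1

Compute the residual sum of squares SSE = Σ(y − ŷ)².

x=20: ŷ = 1.6 + 0.4·20 = 9.6; e = 11.6 − 9.6 = 2
x=30: ŷ = 1.6 + 0.4·30 = 13.6; e = 12.6 − 13.6 = -1
x=60: ŷ = 1.6 + 0.4·60 = 25.6; e = 24.1 − 25.6 = -1.5
x=100: ŷ = 1.6 + 0.4·100 = 41.6; e = 41.1 − 41.6 = -0.5
x=110: ŷ = 1.6 + 0.4·110 = 45.6; e = 44.1 − 45.6 = -1.5
x=120: ŷ = 1.6 + 0.4·120 = 49.6; e = 52.6 − 49.6 = 3
x=130: ŷ = 1.6 + 0.4·130 = 53.6; e = 53.1 − 53.6 = -0.5
SSE = 4 + 1 + 2.25 + 0.25 + 2.25 + 9 + 0.25 = 19

SSE = 19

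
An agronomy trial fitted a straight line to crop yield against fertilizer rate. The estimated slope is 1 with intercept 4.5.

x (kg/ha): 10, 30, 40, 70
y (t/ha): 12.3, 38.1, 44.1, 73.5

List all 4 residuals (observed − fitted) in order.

x=10: ŷ = 4.5 + 10 = 14.5; r = 12.3 − 14.5 = -2.2
x=30: ŷ = 4.5 + 30 = 34.5; r = 38.1 − 34.5 = 3.6
x=40: ŷ = 4.5 + 40 = 44.5; r = 44.1 − 44.5 = -0.4
x=70: ŷ = 4.5 + 70 = 74.5; r = 73.5 − 74.5 = -1

-2.2, 3.6, -0.4, -1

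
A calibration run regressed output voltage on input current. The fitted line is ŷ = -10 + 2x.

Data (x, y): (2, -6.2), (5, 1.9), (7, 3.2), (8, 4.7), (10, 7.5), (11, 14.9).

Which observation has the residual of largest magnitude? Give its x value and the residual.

x=2: ŷ = -10 + 2·2 = -6; e = -6.2 − (-6) = -0.2
x=5: ŷ = -10 + 2·5 = 0; e = 1.9 − 0 = 1.9
x=7: ŷ = -10 + 2·7 = 4; e = 3.2 − 4 = -0.8
x=8: ŷ = -10 + 2·8 = 6; e = 4.7 − 6 = -1.3
x=10: ŷ = -10 + 2·10 = 10; e = 7.5 − 10 = -2.5
x=11: ŷ = -10 + 2·11 = 12; e = 14.9 − 12 = 2.9
Largest |e| is 2.9 at x = 11, residual 2.9.

x = 11, e = 2.9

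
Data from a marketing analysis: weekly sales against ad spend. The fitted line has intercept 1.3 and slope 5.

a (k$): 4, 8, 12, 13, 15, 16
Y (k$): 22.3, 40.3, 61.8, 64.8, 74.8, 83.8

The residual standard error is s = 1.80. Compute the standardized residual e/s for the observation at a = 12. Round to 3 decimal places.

ŷ = 1.3 + 5·12 = 61.3
e = 61.8 − 61.3 = 0.5
e/s = 0.5 / 1.80 = 0.278

0.278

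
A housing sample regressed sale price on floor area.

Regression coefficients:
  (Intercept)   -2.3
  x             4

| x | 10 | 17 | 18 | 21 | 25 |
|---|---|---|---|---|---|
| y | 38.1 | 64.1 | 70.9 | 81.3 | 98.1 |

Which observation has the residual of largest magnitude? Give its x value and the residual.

x = 17, e = -1.6

x=10: ŷ = -2.3 + 4·10 = 37.7; e = 38.1 − 37.7 = 0.4
x=17: ŷ = -2.3 + 4·17 = 65.7; e = 64.1 − 65.7 = -1.6
x=18: ŷ = -2.3 + 4·18 = 69.7; e = 70.9 − 69.7 = 1.2
x=21: ŷ = -2.3 + 4·21 = 81.7; e = 81.3 − 81.7 = -0.4
x=25: ŷ = -2.3 + 4·25 = 97.7; e = 98.1 − 97.7 = 0.4
Largest |e| is 1.6 at x = 17, residual -1.6.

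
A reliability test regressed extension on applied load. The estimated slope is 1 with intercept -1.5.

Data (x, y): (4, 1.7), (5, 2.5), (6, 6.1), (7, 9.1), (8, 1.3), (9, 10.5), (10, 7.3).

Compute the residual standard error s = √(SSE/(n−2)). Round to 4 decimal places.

x=4: ŷ = -1.5 + 4 = 2.5; r = 1.7 − 2.5 = -0.8
x=5: ŷ = -1.5 + 5 = 3.5; r = 2.5 − 3.5 = -1
x=6: ŷ = -1.5 + 6 = 4.5; r = 6.1 − 4.5 = 1.6
x=7: ŷ = -1.5 + 7 = 5.5; r = 9.1 − 5.5 = 3.6
x=8: ŷ = -1.5 + 8 = 6.5; r = 1.3 − 6.5 = -5.2
x=9: ŷ = -1.5 + 9 = 7.5; r = 10.5 − 7.5 = 3
x=10: ŷ = -1.5 + 10 = 8.5; r = 7.3 − 8.5 = -1.2
SSE = 0.64 + 1 + 2.56 + 12.96 + 27.04 + 9 + 1.44 = 54.64
s = √(54.64/5) = √10.928 ≈ 3.3058

s = 3.3058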